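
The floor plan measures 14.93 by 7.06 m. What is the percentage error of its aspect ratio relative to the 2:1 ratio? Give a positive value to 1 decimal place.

Ratio = 14.93 / 7.06 ≈ 2.1147.
Ideal 2:1 = 2.0000. |2.1147 − 2.0000| / 2.0000 ≈ 5.74% → 5.7%.

5.7%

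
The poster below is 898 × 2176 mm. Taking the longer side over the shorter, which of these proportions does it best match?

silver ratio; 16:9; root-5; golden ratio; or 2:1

silver ratio

Ratio = 2176 / 898 ≈ 2.423.
Distances: silver ratio 2.414 (Δ 0.009); 16:9 1.778 (Δ 0.645); root-5 2.236 (Δ 0.187); golden ratio 1.618 (Δ 0.805); 2:1 2.000 (Δ 0.423).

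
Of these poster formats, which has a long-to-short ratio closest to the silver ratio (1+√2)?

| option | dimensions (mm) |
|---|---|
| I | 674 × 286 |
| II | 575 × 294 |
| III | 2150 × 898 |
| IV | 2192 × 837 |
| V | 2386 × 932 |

Target silver ratio ≈ 2.414.
I: 2.357 (Δ0.057)  II: 1.956 (Δ0.458)  III: 2.394 (Δ0.020)  IV: 2.619 (Δ0.205)  V: 2.560 (Δ0.146)

III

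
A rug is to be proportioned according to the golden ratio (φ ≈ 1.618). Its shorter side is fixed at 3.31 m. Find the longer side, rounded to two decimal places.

5.36 m

golden ratio ≈ 1.61803.
Longer side = 3.31 × 1.61803 ≈ 5.3557 → 5.36 m.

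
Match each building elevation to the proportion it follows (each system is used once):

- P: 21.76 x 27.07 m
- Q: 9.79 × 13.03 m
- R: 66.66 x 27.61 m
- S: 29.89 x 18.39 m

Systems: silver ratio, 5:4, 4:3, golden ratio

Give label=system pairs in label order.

P=5:4, Q=4:3, R=silver ratio, S=golden ratio

P = 27.07/21.76 ≈ 1.244 → 5:4 (1.250)
Q = 13.03/9.79 ≈ 1.331 → 4:3 (1.333)
R = 66.66/27.61 ≈ 2.414 → silver ratio (2.414)
S = 29.89/18.39 ≈ 1.625 → golden ratio (1.618)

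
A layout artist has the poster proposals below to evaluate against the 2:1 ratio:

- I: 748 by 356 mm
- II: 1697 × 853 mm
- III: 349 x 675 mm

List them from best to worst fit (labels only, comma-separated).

I: 748/356 ≈ 2.101 → |2.101 − 2.000| = 0.101
II: 1697/853 ≈ 1.989 → |1.989 − 2.000| = 0.011
III: 675/349 ≈ 1.934 → |1.934 − 2.000| = 0.066

II, III, I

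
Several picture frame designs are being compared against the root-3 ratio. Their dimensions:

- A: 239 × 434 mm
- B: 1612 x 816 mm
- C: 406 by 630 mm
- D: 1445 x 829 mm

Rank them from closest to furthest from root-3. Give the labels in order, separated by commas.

D, A, C, B

Ratios: A = 434 / 239 ≈ 1.816; B = 1612 / 816 ≈ 1.975; C = 630 / 406 ≈ 1.552; D = 1445 / 829 ≈ 1.743.
|Δ from 1.732|: A 0.084; B 0.243; C 0.180; D 0.011.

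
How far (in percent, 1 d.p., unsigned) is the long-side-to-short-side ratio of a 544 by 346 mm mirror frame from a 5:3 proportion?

Ratio = 544 / 346 ≈ 1.5723.
Ideal 5:3 ≈ 1.6667. |1.5723 − 1.6667| / 1.6667 ≈ 5.66% → 5.7%.

5.7%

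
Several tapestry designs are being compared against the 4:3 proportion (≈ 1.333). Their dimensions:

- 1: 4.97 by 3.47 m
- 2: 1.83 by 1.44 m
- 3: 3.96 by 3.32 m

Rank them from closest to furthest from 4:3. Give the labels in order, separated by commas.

1: 4.97/3.47 ≈ 1.432 → |1.432 − 1.333| = 0.099
2: 1.83/1.44 ≈ 1.271 → |1.271 − 1.333| = 0.062
3: 3.96/3.32 ≈ 1.193 → |1.193 − 1.333| = 0.140

2, 1, 3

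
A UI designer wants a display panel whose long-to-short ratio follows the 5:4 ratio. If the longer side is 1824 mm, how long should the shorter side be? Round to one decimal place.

5:4 = 1.25000.
Shorter side = 1824 ÷ 1.25000 ≈ 1459.200 → 1459.2 mm.

1459.2 mm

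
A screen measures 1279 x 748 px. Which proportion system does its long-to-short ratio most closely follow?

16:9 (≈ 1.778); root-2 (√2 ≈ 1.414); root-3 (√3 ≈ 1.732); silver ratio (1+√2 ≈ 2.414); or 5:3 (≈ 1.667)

1279/748 ≈ 1.710. Nearest candidates are root-3 (1.732, off by 0.022) and 5:3 (1.667, off by 0.043).

root-3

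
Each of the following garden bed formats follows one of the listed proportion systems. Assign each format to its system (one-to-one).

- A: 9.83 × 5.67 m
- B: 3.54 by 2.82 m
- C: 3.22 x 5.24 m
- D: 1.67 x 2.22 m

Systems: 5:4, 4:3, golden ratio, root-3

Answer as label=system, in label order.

A=root-3, B=5:4, C=golden ratio, D=4:3

Ratios: A ≈ 1.734; B ≈ 1.255; C ≈ 1.627; D ≈ 1.329.
Targets: 5:4 ≈ 1.250; 4:3 ≈ 1.333; golden ratio ≈ 1.618; root-3 ≈ 1.732.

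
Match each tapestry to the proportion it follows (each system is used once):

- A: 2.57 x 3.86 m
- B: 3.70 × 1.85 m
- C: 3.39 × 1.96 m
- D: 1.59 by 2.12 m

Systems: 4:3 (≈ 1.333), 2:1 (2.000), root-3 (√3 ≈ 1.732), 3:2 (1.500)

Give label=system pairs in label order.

Ratios: A ≈ 1.502; B ≈ 2.000; C ≈ 1.730; D ≈ 1.333.
Targets: 4:3 ≈ 1.333; 2:1 ≈ 2.000; root-3 ≈ 1.732; 3:2 ≈ 1.500.

A=3:2, B=2:1, C=root-3, D=4:3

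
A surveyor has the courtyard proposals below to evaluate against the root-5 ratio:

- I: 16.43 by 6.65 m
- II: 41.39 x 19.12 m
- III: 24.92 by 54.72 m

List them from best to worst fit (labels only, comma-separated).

III, II, I

I: 16.43/6.65 ≈ 2.471 → |2.471 − 2.236| = 0.235
II: 41.39/19.12 ≈ 2.165 → |2.165 − 2.236| = 0.071
III: 54.72/24.92 ≈ 2.196 → |2.196 − 2.236| = 0.040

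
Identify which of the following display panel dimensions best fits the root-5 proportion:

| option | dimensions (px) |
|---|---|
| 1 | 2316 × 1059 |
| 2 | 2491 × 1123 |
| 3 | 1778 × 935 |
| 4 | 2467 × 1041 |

Target root-5 ≈ 2.236.
1: 2.187 (Δ0.049)  2: 2.218 (Δ0.018)  3: 1.902 (Δ0.334)  4: 2.370 (Δ0.134)

2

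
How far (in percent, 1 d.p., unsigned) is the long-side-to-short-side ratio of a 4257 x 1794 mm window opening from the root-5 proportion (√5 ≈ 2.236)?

6.1%

Ratio = 4257 / 1794 ≈ 2.3729.
Ideal root-5 ≈ 2.2361. |2.3729 − 2.2361| / 2.2361 ≈ 6.12% → 6.1%.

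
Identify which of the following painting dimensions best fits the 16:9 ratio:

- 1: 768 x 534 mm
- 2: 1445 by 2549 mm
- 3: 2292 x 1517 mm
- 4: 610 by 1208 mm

2

Target 16:9 ≈ 1.778.
1: 1.438 (Δ0.340)  2: 1.764 (Δ0.014)  3: 1.511 (Δ0.267)  4: 1.980 (Δ0.202)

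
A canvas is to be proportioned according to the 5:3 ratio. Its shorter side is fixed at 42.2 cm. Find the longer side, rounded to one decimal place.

5:3 ≈ 1.66667.
Longer side = 42.2 × 1.66667 ≈ 70.333 → 70.3 cm.

70.3 cm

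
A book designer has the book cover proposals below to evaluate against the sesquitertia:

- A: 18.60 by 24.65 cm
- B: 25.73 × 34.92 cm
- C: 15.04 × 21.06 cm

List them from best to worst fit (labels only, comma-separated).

A: 24.65/18.60 ≈ 1.325 → |1.325 − 1.333| = 0.008
B: 34.92/25.73 ≈ 1.357 → |1.357 − 1.333| = 0.024
C: 21.06/15.04 ≈ 1.400 → |1.400 − 1.333| = 0.067

A, B, C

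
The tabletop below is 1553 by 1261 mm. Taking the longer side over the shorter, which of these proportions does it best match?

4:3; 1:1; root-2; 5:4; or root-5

5:4

1553/1261 ≈ 1.232. Nearest candidates are 5:4 (1.250, off by 0.018) and 4:3 (1.333, off by 0.101).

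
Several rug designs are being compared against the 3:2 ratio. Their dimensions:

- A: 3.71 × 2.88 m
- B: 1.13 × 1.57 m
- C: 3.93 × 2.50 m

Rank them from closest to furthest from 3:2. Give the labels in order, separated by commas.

A: 3.71/2.88 ≈ 1.288 → |1.288 − 1.500| = 0.212
B: 1.57/1.13 ≈ 1.389 → |1.389 − 1.500| = 0.111
C: 3.93/2.50 ≈ 1.572 → |1.572 − 1.500| = 0.072

C, B, A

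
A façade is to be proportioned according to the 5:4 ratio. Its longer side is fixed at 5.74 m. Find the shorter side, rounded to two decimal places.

5:4 = 1.25000.
Shorter side = 5.74 ÷ 1.25000 ≈ 4.5920 → 4.59 m.

4.59 m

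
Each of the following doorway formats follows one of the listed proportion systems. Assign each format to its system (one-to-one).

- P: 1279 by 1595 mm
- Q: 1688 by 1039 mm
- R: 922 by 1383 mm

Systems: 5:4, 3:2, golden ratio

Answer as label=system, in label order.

Ratios: P ≈ 1.247; Q ≈ 1.625; R ≈ 1.500.
Targets: 5:4 ≈ 1.250; 3:2 ≈ 1.500; golden ratio ≈ 1.618.

P=5:4, Q=golden ratio, R=3:2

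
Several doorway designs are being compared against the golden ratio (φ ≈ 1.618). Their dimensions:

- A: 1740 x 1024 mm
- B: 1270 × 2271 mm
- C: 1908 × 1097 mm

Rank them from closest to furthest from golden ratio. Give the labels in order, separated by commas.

A, C, B

A: 1740/1024 ≈ 1.699 → |1.699 − 1.618| = 0.081
B: 2271/1270 ≈ 1.788 → |1.788 − 1.618| = 0.170
C: 1908/1097 ≈ 1.739 → |1.739 − 1.618| = 0.121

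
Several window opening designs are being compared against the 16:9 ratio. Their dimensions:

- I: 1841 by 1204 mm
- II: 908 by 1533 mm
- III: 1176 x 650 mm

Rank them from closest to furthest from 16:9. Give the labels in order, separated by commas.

Ratios: I = 1841 / 1204 ≈ 1.529; II = 1533 / 908 ≈ 1.688; III = 1176 / 650 ≈ 1.809.
|Δ from 1.778|: I 0.249; II 0.090; III 0.031.

III, II, I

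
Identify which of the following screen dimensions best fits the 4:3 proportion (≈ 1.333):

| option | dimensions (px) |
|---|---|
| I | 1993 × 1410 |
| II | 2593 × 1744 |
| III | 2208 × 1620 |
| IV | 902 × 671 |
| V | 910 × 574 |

IV

Ratios (long/short): I ≈ 1.413; II ≈ 1.487; III ≈ 1.363; IV ≈ 1.344; V ≈ 1.585.
4:3 ≈ 1.333; option IV is nearest (Δ 0.011).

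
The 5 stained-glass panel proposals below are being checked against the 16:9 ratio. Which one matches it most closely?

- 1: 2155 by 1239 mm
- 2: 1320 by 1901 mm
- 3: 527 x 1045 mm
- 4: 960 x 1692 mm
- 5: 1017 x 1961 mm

Ratios (long/short): 1 ≈ 1.739; 2 ≈ 1.440; 3 ≈ 1.983; 4 ≈ 1.762; 5 ≈ 1.928.
16:9 ≈ 1.778; option 4 is nearest (Δ 0.016).

4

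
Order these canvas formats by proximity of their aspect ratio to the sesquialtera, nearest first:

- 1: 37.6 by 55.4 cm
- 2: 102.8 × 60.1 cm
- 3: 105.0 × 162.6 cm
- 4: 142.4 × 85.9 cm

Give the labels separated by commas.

Ratios: 1 = 55.4 / 37.6 ≈ 1.473; 2 = 102.8 / 60.1 ≈ 1.710; 3 = 162.6 / 105.0 ≈ 1.549; 4 = 142.4 / 85.9 ≈ 1.658.
|Δ from 1.500|: 1 0.027; 2 0.210; 3 0.049; 4 0.158.

1, 3, 4, 2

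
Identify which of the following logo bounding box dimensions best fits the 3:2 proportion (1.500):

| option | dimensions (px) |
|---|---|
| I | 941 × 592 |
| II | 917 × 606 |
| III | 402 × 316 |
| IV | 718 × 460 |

Target 3:2 ≈ 1.500.
I: 1.590 (Δ0.090)  II: 1.513 (Δ0.013)  III: 1.272 (Δ0.228)  IV: 1.561 (Δ0.061)

II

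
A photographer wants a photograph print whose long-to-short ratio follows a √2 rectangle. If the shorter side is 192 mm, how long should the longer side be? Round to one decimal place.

root-2 ≈ 1.41421.
Longer side = 192 × 1.41421 ≈ 271.528 → 271.5 mm.

271.5 mm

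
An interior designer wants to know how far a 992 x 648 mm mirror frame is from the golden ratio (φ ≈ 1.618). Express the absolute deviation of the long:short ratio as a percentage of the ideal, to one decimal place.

5.4%

Ratio = 992 / 648 ≈ 1.5309.
Ideal golden ratio ≈ 1.6180. |1.5309 − 1.6180| / 1.6180 ≈ 5.38% → 5.4%.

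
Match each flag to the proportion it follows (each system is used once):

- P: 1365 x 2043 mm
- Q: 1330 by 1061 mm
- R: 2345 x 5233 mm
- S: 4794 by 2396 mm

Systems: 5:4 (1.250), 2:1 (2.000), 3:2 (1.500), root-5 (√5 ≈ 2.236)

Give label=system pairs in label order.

P=3:2, Q=5:4, R=root-5, S=2:1

Ratios: P ≈ 1.497; Q ≈ 1.254; R ≈ 2.232; S ≈ 2.001.
Targets: 5:4 ≈ 1.250; 2:1 ≈ 2.000; 3:2 ≈ 1.500; root-5 ≈ 2.236.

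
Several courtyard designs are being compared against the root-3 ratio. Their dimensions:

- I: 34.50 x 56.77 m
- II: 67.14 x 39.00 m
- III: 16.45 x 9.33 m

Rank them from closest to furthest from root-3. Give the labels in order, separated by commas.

II, III, I

I: 56.77/34.50 ≈ 1.646 → |1.646 − 1.732| = 0.086
II: 67.14/39.00 ≈ 1.722 → |1.722 − 1.732| = 0.010
III: 16.45/9.33 ≈ 1.763 → |1.763 − 1.732| = 0.031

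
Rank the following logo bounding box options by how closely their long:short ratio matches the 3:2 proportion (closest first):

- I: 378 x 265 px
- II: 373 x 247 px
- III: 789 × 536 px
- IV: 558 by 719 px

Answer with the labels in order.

II, III, I, IV

Ratios: I = 378 / 265 ≈ 1.426; II = 373 / 247 ≈ 1.510; III = 789 / 536 ≈ 1.472; IV = 719 / 558 ≈ 1.289.
|Δ from 1.500|: I 0.074; II 0.010; III 0.028; IV 0.211.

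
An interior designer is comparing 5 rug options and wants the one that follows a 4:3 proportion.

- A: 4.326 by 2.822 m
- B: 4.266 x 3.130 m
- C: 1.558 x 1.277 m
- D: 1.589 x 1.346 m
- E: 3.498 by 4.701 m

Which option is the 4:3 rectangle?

Ratios (long/short): A ≈ 1.533; B ≈ 1.363; C ≈ 1.220; D ≈ 1.181; E ≈ 1.344.
4:3 ≈ 1.333; option E is nearest (Δ 0.011).

E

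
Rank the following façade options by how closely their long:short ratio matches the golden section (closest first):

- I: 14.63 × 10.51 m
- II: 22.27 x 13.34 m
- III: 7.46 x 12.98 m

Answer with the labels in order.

I: 14.63/10.51 ≈ 1.392 → |1.392 − 1.618| = 0.226
II: 22.27/13.34 ≈ 1.669 → |1.669 − 1.618| = 0.051
III: 12.98/7.46 ≈ 1.740 → |1.740 − 1.618| = 0.122

II, III, I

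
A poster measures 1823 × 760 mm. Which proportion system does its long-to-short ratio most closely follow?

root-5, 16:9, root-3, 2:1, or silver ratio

1823/760 ≈ 2.399. Nearest candidates are silver ratio (2.414, off by 0.015) and root-5 (2.236, off by 0.163).

silver ratio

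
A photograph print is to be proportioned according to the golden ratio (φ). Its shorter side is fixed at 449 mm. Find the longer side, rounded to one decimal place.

golden ratio ≈ 1.61803.
Longer side = 449 × 1.61803 ≈ 726.495 → 726.5 mm.

726.5 mm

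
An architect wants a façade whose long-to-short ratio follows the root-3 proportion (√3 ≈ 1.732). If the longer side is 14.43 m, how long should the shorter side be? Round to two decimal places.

root-3 ≈ 1.73205.
Shorter side = 14.43 ÷ 1.73205 ≈ 8.3312 → 8.33 m.

8.33 m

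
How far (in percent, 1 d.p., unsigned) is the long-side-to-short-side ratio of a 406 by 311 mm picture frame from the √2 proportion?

Ratio = 406 / 311 ≈ 1.3055.
Ideal root-2 ≈ 1.4142. |1.3055 − 1.4142| / 1.4142 ≈ 7.69% → 7.7%.

7.7%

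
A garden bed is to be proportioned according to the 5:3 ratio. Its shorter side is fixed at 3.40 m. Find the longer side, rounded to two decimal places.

5.67 m

5:3 ≈ 1.66667.
Longer side = 3.40 × 1.66667 ≈ 5.6667 → 5.67 m.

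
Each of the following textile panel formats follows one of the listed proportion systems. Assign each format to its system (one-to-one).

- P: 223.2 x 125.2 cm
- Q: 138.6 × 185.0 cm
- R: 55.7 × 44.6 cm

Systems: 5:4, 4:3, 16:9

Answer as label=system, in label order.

P=16:9, Q=4:3, R=5:4

P = 223.2/125.2 ≈ 1.783 → 16:9 (1.778)
Q = 185.0/138.6 ≈ 1.335 → 4:3 (1.333)
R = 55.7/44.6 ≈ 1.249 → 5:4 (1.250)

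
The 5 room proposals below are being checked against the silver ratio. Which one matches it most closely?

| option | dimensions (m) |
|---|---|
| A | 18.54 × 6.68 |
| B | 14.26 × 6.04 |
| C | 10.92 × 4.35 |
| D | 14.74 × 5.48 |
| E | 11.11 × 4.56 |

Ratios (long/short): A ≈ 2.775; B ≈ 2.361; C ≈ 2.510; D ≈ 2.690; E ≈ 2.436.
silver ratio ≈ 2.414; option E is nearest (Δ 0.022).

E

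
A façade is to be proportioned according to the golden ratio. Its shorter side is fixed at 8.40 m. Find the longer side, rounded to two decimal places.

golden ratio ≈ 1.61803.
Longer side = 8.40 × 1.61803 ≈ 13.5915 → 13.59 m.

13.59 m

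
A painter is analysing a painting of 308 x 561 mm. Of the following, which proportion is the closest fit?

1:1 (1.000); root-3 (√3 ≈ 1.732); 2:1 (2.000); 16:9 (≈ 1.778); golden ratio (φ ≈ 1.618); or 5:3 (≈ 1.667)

16:9

Ratio = 561 / 308 ≈ 1.821.
Distances: 1:1 1.000 (Δ 0.821); root-3 1.732 (Δ 0.089); 2:1 2.000 (Δ 0.179); 16:9 1.778 (Δ 0.043); golden ratio 1.618 (Δ 0.203); 5:3 1.667 (Δ 0.154).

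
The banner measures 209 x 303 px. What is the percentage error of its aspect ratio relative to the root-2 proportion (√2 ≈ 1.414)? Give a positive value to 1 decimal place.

2.5%

Ratio = 303 / 209 ≈ 1.4498.
Ideal root-2 ≈ 1.4142. |1.4498 − 1.4142| / 1.4142 ≈ 2.52% → 2.5%.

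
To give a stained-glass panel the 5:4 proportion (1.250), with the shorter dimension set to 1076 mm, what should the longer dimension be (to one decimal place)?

1345.0 mm

5:4 = 1.25000.
Longer side = 1076 × 1.25000 ≈ 1345.000 → 1345.0 mm.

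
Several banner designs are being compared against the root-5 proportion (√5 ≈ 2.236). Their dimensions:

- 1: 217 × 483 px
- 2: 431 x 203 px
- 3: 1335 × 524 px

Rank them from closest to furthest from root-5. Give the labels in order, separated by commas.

Ratios: 1 = 483 / 217 ≈ 2.226; 2 = 431 / 203 ≈ 2.123; 3 = 1335 / 524 ≈ 2.548.
|Δ from 2.236|: 1 0.010; 2 0.113; 3 0.312.

1, 2, 3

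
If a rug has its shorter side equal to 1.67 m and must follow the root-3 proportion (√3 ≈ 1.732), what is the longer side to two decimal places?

root-3 ≈ 1.73205.
Longer side = 1.67 × 1.73205 ≈ 2.8925 → 2.89 m.

2.89 m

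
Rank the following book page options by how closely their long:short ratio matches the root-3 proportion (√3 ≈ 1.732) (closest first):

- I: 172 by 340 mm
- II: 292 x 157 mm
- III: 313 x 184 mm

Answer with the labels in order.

III, II, I

I: 340/172 ≈ 1.977 → |1.977 − 1.732| = 0.245
II: 292/157 ≈ 1.860 → |1.860 − 1.732| = 0.128
III: 313/184 ≈ 1.701 → |1.701 − 1.732| = 0.031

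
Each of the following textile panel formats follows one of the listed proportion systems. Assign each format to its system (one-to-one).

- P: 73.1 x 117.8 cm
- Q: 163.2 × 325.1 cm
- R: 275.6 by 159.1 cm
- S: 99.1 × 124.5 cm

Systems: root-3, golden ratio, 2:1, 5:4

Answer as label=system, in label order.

P=golden ratio, Q=2:1, R=root-3, S=5:4

Ratios: P ≈ 1.611; Q ≈ 1.992; R ≈ 1.732; S ≈ 1.256.
Targets: root-3 ≈ 1.732; golden ratio ≈ 1.618; 2:1 ≈ 2.000; 5:4 ≈ 1.250.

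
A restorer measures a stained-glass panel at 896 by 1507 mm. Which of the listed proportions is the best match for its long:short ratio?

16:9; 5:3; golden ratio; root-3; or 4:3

Ratio = 1507 / 896 ≈ 1.682.
Distances: 16:9 1.778 (Δ 0.096); 5:3 1.667 (Δ 0.015); golden ratio 1.618 (Δ 0.064); root-3 1.732 (Δ 0.050); 4:3 1.333 (Δ 0.349).

5:3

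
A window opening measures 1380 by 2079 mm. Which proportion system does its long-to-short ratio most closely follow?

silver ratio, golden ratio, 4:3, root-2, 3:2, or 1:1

3:2

Ratio = 2079 / 1380 ≈ 1.507.
Distances: silver ratio 2.414 (Δ 0.907); golden ratio 1.618 (Δ 0.111); 4:3 1.333 (Δ 0.174); root-2 1.414 (Δ 0.093); 3:2 1.500 (Δ 0.007); 1:1 1.000 (Δ 0.507).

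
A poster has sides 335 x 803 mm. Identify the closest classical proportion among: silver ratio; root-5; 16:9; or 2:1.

Ratio = 803 / 335 ≈ 2.397.
Distances: silver ratio 2.414 (Δ 0.017); root-5 2.236 (Δ 0.161); 16:9 1.778 (Δ 0.619); 2:1 2.000 (Δ 0.397).

silver ratio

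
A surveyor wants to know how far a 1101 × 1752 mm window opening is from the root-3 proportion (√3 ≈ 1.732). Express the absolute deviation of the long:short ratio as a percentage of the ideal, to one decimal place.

Ratio = 1752 / 1101 ≈ 1.5913.
Ideal root-3 ≈ 1.7321. |1.5913 − 1.7321| / 1.7321 ≈ 8.13% → 8.1%.

8.1%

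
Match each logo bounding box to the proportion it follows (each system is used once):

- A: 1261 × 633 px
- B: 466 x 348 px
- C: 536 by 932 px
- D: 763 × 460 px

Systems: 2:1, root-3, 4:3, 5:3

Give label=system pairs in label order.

A = 1261/633 ≈ 1.992 → 2:1 (2.000)
B = 466/348 ≈ 1.339 → 4:3 (1.333)
C = 932/536 ≈ 1.739 → root-3 (1.732)
D = 763/460 ≈ 1.659 → 5:3 (1.667)

A=2:1, B=4:3, C=root-3, D=5:3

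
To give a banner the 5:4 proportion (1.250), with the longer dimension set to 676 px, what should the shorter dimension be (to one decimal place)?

540.8 px

5:4 = 1.25000.
Shorter side = 676 ÷ 1.25000 ≈ 540.800 → 540.8 px.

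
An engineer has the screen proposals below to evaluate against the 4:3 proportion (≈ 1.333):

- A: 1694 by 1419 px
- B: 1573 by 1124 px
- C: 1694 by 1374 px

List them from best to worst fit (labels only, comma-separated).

Ratios: A = 1694 / 1419 ≈ 1.194; B = 1573 / 1124 ≈ 1.399; C = 1694 / 1374 ≈ 1.233.
|Δ from 1.333|: A 0.139; B 0.066; C 0.100.

B, C, A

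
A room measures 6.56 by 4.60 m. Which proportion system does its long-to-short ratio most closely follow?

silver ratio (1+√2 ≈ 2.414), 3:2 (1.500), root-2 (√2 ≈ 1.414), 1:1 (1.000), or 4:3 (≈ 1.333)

root-2

Ratio = 6.56 / 4.60 ≈ 1.426.
Distances: silver ratio 2.414 (Δ 0.988); 3:2 1.500 (Δ 0.074); root-2 1.414 (Δ 0.012); 1:1 1.000 (Δ 0.426); 4:3 1.333 (Δ 0.093).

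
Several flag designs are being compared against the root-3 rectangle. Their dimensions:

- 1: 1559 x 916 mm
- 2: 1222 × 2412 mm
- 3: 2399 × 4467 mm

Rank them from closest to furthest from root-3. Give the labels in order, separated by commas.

1, 3, 2

Ratios: 1 = 1559 / 916 ≈ 1.702; 2 = 2412 / 1222 ≈ 1.974; 3 = 4467 / 2399 ≈ 1.862.
|Δ from 1.732|: 1 0.030; 2 0.242; 3 0.130.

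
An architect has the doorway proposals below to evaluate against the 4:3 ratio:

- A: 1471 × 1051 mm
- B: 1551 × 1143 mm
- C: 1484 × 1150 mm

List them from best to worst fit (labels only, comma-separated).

B, C, A

A: 1471/1051 ≈ 1.400 → |1.400 − 1.333| = 0.067
B: 1551/1143 ≈ 1.357 → |1.357 − 1.333| = 0.024
C: 1484/1150 ≈ 1.290 → |1.290 − 1.333| = 0.043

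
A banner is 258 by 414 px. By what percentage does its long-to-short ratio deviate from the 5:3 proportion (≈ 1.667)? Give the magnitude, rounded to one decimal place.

3.7%

Ratio = 414 / 258 ≈ 1.6047.
Ideal 5:3 ≈ 1.6667. |1.6047 − 1.6667| / 1.6667 ≈ 3.72% → 3.7%.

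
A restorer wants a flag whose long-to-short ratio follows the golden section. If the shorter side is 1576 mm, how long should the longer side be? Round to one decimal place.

2550.0 mm

golden ratio ≈ 1.61803.
Longer side = 1576 × 1.61803 ≈ 2550.015 → 2550.0 mm.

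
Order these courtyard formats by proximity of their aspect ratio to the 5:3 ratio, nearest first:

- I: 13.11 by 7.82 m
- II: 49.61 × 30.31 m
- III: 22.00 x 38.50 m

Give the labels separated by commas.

Ratios: I = 13.11 / 7.82 ≈ 1.676; II = 49.61 / 30.31 ≈ 1.637; III = 38.50 / 22.00 ≈ 1.750.
|Δ from 1.667|: I 0.009; II 0.030; III 0.083.

I, II, III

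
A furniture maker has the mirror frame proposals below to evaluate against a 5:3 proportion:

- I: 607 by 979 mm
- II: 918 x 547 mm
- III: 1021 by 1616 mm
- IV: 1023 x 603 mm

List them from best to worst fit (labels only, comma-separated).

II, IV, I, III

Ratios: I = 979 / 607 ≈ 1.613; II = 918 / 547 ≈ 1.678; III = 1616 / 1021 ≈ 1.583; IV = 1023 / 603 ≈ 1.697.
|Δ from 1.667|: I 0.054; II 0.011; III 0.084; IV 0.030.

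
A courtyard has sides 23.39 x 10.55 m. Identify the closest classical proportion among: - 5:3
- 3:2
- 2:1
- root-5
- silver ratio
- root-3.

Ratio = 23.39 / 10.55 ≈ 2.217.
Distances: 5:3 1.667 (Δ 0.550); 3:2 1.500 (Δ 0.717); 2:1 2.000 (Δ 0.217); root-5 2.236 (Δ 0.019); silver ratio 2.414 (Δ 0.197); root-3 1.732 (Δ 0.485).

root-5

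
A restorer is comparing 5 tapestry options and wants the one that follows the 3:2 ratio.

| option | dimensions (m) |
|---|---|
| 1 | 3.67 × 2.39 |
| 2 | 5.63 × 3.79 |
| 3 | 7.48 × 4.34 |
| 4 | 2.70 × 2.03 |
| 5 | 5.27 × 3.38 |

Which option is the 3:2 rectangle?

2

Target 3:2 ≈ 1.500.
1: 1.536 (Δ0.036)  2: 1.485 (Δ0.015)  3: 1.724 (Δ0.224)  4: 1.330 (Δ0.170)  5: 1.559 (Δ0.059)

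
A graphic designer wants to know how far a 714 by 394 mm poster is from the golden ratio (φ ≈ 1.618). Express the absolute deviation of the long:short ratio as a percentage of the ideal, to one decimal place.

12.0%

Ratio = 714 / 394 ≈ 1.8122.
Ideal golden ratio ≈ 1.6180. |1.8122 − 1.6180| / 1.6180 ≈ 12.00% → 12.0%.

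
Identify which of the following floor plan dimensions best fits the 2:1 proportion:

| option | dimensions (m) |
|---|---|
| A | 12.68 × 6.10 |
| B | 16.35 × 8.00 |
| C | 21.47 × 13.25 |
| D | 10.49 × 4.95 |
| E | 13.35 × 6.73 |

E

Target 2:1 ≈ 2.000.
A: 2.079 (Δ0.079)  B: 2.044 (Δ0.044)  C: 1.620 (Δ0.380)  D: 2.119 (Δ0.119)  E: 1.984 (Δ0.016)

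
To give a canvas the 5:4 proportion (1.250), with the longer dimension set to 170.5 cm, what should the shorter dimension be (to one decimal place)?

136.4 cm

5:4 = 1.25000.
Shorter side = 170.5 ÷ 1.25000 ≈ 136.400 → 136.4 cm.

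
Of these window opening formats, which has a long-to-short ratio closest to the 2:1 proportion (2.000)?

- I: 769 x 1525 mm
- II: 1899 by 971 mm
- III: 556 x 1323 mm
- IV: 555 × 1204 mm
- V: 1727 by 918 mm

I

Ratios (long/short): I ≈ 1.983; II ≈ 1.956; III ≈ 2.379; IV ≈ 2.169; V ≈ 1.881.
2:1 ≈ 2.000; option I is nearest (Δ 0.017).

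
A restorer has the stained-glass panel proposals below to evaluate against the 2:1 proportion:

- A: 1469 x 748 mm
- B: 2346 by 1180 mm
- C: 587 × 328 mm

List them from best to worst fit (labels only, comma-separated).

A: 1469/748 ≈ 1.964 → |1.964 − 2.000| = 0.036
B: 2346/1180 ≈ 1.988 → |1.988 − 2.000| = 0.012
C: 587/328 ≈ 1.790 → |1.790 − 2.000| = 0.210

B, A, C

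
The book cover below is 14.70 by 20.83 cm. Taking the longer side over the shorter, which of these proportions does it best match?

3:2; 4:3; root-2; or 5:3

Ratio = 20.83 / 14.70 ≈ 1.417.
Distances: 3:2 1.500 (Δ 0.083); 4:3 1.333 (Δ 0.084); root-2 1.414 (Δ 0.003); 5:3 1.667 (Δ 0.250).

root-2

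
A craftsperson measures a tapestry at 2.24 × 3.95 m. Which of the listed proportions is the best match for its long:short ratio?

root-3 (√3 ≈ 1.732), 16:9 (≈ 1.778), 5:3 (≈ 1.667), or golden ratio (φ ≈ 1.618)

16:9

3.95/2.24 ≈ 1.763. Nearest candidates are 16:9 (1.778, off by 0.015) and root-3 (1.732, off by 0.031).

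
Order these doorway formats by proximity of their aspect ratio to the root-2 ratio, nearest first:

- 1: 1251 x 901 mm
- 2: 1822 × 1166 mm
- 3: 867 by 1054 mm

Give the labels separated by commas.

1: 1251/901 ≈ 1.388 → |1.388 − 1.414| = 0.026
2: 1822/1166 ≈ 1.563 → |1.563 − 1.414| = 0.149
3: 1054/867 ≈ 1.216 → |1.216 − 1.414| = 0.198

1, 2, 3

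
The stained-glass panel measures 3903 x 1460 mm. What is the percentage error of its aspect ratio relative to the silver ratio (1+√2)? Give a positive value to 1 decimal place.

Ratio = 3903 / 1460 ≈ 2.6733.
Ideal silver ratio ≈ 2.4142. |2.6733 − 2.4142| / 2.4142 ≈ 10.73% → 10.7%.

10.7%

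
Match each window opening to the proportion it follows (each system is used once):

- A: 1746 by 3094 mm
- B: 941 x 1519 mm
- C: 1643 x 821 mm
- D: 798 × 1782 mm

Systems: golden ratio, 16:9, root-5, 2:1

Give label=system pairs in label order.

Ratios: A ≈ 1.772; B ≈ 1.614; C ≈ 2.001; D ≈ 2.233.
Targets: golden ratio ≈ 1.618; 16:9 ≈ 1.778; root-5 ≈ 2.236; 2:1 ≈ 2.000.

A=16:9, B=golden ratio, C=2:1, D=root-5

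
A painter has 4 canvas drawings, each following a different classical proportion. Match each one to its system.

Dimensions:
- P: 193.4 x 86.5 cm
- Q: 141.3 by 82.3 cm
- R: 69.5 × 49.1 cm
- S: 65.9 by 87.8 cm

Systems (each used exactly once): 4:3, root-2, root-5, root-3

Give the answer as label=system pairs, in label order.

P=root-5, Q=root-3, R=root-2, S=4:3

P = 193.4/86.5 ≈ 2.236 → root-5 (2.236)
Q = 141.3/82.3 ≈ 1.717 → root-3 (1.732)
R = 69.5/49.1 ≈ 1.415 → root-2 (1.414)
S = 87.8/65.9 ≈ 1.332 → 4:3 (1.333)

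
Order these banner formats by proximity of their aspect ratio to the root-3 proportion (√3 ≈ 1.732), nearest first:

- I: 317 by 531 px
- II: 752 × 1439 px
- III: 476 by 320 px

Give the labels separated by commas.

I, II, III

Ratios: I = 531 / 317 ≈ 1.675; II = 1439 / 752 ≈ 1.914; III = 476 / 320 ≈ 1.488.
|Δ from 1.732|: I 0.057; II 0.182; III 0.244.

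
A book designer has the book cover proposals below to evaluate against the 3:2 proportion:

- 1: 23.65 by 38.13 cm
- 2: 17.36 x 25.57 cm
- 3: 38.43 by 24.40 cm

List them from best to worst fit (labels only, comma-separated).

Ratios: 1 = 38.13 / 23.65 ≈ 1.612; 2 = 25.57 / 17.36 ≈ 1.473; 3 = 38.43 / 24.40 ≈ 1.575.
|Δ from 1.500|: 1 0.112; 2 0.027; 3 0.075.

2, 3, 1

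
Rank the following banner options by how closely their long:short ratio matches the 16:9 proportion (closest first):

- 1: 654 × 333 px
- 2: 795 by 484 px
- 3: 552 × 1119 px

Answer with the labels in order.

Ratios: 1 = 654 / 333 ≈ 1.964; 2 = 795 / 484 ≈ 1.643; 3 = 1119 / 552 ≈ 2.027.
|Δ from 1.778|: 1 0.186; 2 0.135; 3 0.249.

2, 1, 3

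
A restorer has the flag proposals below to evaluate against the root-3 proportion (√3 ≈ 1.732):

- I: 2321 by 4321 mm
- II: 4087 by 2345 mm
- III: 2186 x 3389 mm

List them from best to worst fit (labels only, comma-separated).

I: 4321/2321 ≈ 1.862 → |1.862 − 1.732| = 0.130
II: 4087/2345 ≈ 1.743 → |1.743 − 1.732| = 0.011
III: 3389/2186 ≈ 1.550 → |1.550 − 1.732| = 0.182

II, I, III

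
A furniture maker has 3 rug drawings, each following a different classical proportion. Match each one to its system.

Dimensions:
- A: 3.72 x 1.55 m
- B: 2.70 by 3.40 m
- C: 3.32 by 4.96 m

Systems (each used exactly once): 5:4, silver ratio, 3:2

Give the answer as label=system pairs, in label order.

A=silver ratio, B=5:4, C=3:2

A = 3.72/1.55 ≈ 2.400 → silver ratio (2.414)
B = 3.40/2.70 ≈ 1.259 → 5:4 (1.250)
C = 4.96/3.32 ≈ 1.494 → 3:2 (1.500)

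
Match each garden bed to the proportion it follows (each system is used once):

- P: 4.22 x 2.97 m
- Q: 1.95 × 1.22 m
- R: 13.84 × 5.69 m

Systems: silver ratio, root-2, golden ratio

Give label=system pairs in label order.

Ratios: P ≈ 1.421; Q ≈ 1.598; R ≈ 2.432.
Targets: silver ratio ≈ 2.414; root-2 ≈ 1.414; golden ratio ≈ 1.618.

P=root-2, Q=golden ratio, R=silver ratio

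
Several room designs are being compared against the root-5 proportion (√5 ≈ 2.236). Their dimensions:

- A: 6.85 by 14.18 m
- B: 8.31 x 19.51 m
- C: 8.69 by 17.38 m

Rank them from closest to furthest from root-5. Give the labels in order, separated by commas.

B, A, C

A: 14.18/6.85 ≈ 2.070 → |2.070 − 2.236| = 0.166
B: 19.51/8.31 ≈ 2.348 → |2.348 − 2.236| = 0.112
C: 17.38/8.69 ≈ 2.000 → |2.000 − 2.236| = 0.236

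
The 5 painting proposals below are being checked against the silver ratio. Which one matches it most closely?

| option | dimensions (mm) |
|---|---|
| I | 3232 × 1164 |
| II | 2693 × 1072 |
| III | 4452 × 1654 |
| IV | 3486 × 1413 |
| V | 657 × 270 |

V

Target silver ratio ≈ 2.414.
I: 2.777 (Δ0.363)  II: 2.512 (Δ0.098)  III: 2.692 (Δ0.278)  IV: 2.467 (Δ0.053)  V: 2.433 (Δ0.019)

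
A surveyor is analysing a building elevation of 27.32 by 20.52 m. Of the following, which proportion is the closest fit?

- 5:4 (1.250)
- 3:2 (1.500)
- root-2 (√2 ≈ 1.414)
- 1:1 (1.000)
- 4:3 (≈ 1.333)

4:3

27.32/20.52 ≈ 1.331. Nearest candidates are 4:3 (1.333, off by 0.002) and 5:4 (1.250, off by 0.081).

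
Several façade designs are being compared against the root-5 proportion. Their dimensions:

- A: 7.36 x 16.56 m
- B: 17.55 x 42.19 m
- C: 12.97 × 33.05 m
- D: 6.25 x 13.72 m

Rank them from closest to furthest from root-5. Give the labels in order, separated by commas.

A, D, B, C

A: 16.56/7.36 ≈ 2.250 → |2.250 − 2.236| = 0.014
B: 42.19/17.55 ≈ 2.404 → |2.404 − 2.236| = 0.168
C: 33.05/12.97 ≈ 2.548 → |2.548 − 2.236| = 0.312
D: 13.72/6.25 ≈ 2.195 → |2.195 − 2.236| = 0.041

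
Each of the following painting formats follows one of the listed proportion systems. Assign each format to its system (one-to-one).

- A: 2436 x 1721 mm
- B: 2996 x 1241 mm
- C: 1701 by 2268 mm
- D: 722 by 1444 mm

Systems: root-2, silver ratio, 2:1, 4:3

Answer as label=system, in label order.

Ratios: A ≈ 1.415; B ≈ 2.414; C ≈ 1.333; D ≈ 2.000.
Targets: root-2 ≈ 1.414; silver ratio ≈ 2.414; 2:1 ≈ 2.000; 4:3 ≈ 1.333.

A=root-2, B=silver ratio, C=4:3, D=2:1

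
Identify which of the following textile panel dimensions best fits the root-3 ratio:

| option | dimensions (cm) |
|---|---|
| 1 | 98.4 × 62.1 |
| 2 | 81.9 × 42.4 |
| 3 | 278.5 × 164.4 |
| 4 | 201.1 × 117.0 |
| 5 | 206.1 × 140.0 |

Ratios (long/short): 1 ≈ 1.585; 2 ≈ 1.932; 3 ≈ 1.694; 4 ≈ 1.719; 5 ≈ 1.472.
root-3 ≈ 1.732; option 4 is nearest (Δ 0.013).

4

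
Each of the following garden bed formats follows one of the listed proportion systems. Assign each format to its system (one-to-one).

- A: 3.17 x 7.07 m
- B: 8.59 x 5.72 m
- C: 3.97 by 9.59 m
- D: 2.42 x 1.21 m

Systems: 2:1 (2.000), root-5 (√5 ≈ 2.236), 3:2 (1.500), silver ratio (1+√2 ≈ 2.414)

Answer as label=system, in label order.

A=root-5, B=3:2, C=silver ratio, D=2:1

A = 7.07/3.17 ≈ 2.230 → root-5 (2.236)
B = 8.59/5.72 ≈ 1.502 → 3:2 (1.500)
C = 9.59/3.97 ≈ 2.416 → silver ratio (2.414)
D = 2.42/1.21 ≈ 2.000 → 2:1 (2.000)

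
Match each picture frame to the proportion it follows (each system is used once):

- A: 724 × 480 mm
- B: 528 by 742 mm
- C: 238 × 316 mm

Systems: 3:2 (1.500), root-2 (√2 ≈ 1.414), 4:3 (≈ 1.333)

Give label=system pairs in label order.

A = 724/480 ≈ 1.508 → 3:2 (1.500)
B = 742/528 ≈ 1.405 → root-2 (1.414)
C = 316/238 ≈ 1.328 → 4:3 (1.333)

A=3:2, B=root-2, C=4:3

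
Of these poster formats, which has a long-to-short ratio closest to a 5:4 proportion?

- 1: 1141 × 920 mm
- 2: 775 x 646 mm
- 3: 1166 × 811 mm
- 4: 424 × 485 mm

1

Target 5:4 ≈ 1.250.
1: 1.240 (Δ0.010)  2: 1.200 (Δ0.050)  3: 1.438 (Δ0.188)  4: 1.144 (Δ0.106)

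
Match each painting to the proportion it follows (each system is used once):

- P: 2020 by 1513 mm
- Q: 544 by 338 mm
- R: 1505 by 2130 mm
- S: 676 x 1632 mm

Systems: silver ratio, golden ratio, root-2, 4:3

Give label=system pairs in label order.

P=4:3, Q=golden ratio, R=root-2, S=silver ratio

P = 2020/1513 ≈ 1.335 → 4:3 (1.333)
Q = 544/338 ≈ 1.609 → golden ratio (1.618)
R = 2130/1505 ≈ 1.415 → root-2 (1.414)
S = 1632/676 ≈ 2.414 → silver ratio (2.414)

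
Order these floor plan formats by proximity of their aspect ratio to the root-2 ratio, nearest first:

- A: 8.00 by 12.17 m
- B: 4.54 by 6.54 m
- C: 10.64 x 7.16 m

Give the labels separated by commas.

Ratios: A = 12.17 / 8.00 ≈ 1.521; B = 6.54 / 4.54 ≈ 1.441; C = 10.64 / 7.16 ≈ 1.486.
|Δ from 1.414|: A 0.107; B 0.027; C 0.072.

B, C, A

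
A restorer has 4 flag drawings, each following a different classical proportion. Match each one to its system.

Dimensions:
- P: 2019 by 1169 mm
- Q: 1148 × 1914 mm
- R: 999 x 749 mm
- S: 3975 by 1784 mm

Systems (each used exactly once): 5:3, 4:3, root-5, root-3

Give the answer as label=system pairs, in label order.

P=root-3, Q=5:3, R=4:3, S=root-5

P = 2019/1169 ≈ 1.727 → root-3 (1.732)
Q = 1914/1148 ≈ 1.667 → 5:3 (1.667)
R = 999/749 ≈ 1.334 → 4:3 (1.333)
S = 3975/1784 ≈ 2.228 → root-5 (2.236)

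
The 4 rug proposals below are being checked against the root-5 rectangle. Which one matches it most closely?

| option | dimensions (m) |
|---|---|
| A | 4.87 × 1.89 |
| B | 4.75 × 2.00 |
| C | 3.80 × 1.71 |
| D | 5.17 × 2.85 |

C

Target root-5 ≈ 2.236.
A: 2.577 (Δ0.341)  B: 2.375 (Δ0.139)  C: 2.222 (Δ0.014)  D: 1.814 (Δ0.422)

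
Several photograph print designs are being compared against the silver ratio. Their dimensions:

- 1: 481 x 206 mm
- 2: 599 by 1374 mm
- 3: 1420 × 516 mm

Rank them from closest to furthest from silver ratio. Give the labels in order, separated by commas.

1, 2, 3

Ratios: 1 = 481 / 206 ≈ 2.335; 2 = 1374 / 599 ≈ 2.294; 3 = 1420 / 516 ≈ 2.752.
|Δ from 2.414|: 1 0.079; 2 0.120; 3 0.338.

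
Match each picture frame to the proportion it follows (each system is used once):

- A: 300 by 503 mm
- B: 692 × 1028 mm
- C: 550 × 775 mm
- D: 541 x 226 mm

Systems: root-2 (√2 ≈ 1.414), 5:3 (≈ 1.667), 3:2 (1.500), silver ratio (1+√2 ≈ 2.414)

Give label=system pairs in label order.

A = 503/300 ≈ 1.677 → 5:3 (1.667)
B = 1028/692 ≈ 1.486 → 3:2 (1.500)
C = 775/550 ≈ 1.409 → root-2 (1.414)
D = 541/226 ≈ 2.394 → silver ratio (2.414)

A=5:3, B=3:2, C=root-2, D=silver ratio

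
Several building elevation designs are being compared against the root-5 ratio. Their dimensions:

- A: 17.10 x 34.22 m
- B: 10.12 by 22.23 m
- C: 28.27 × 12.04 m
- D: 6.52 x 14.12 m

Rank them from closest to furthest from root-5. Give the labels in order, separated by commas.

A: 34.22/17.10 ≈ 2.001 → |2.001 − 2.236| = 0.235
B: 22.23/10.12 ≈ 2.197 → |2.197 − 2.236| = 0.039
C: 28.27/12.04 ≈ 2.348 → |2.348 − 2.236| = 0.112
D: 14.12/6.52 ≈ 2.166 → |2.166 − 2.236| = 0.070

B, D, C, A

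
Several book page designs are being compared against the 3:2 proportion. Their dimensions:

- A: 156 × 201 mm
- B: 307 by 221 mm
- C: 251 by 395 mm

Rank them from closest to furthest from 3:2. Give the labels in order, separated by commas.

C, B, A

Ratios: A = 201 / 156 ≈ 1.288; B = 307 / 221 ≈ 1.389; C = 395 / 251 ≈ 1.574.
|Δ from 1.500|: A 0.212; B 0.111; C 0.074.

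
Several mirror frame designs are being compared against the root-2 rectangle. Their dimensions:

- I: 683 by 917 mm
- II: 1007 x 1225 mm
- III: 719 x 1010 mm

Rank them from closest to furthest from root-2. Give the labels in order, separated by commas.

III, I, II

Ratios: I = 917 / 683 ≈ 1.343; II = 1225 / 1007 ≈ 1.216; III = 1010 / 719 ≈ 1.405.
|Δ from 1.414|: I 0.071; II 0.198; III 0.009.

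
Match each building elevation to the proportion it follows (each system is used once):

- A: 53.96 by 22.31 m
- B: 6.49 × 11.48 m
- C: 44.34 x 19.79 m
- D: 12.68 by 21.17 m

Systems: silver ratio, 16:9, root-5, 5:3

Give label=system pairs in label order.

A=silver ratio, B=16:9, C=root-5, D=5:3

Ratios: A ≈ 2.419; B ≈ 1.769; C ≈ 2.241; D ≈ 1.670.
Targets: silver ratio ≈ 2.414; 16:9 ≈ 1.778; root-5 ≈ 2.236; 5:3 ≈ 1.667.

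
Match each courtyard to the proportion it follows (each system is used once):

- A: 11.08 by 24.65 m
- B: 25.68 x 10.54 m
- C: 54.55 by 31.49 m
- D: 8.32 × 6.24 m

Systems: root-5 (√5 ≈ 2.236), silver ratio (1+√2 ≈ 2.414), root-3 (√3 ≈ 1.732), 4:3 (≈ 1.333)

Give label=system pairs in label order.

A=root-5, B=silver ratio, C=root-3, D=4:3

Ratios: A ≈ 2.225; B ≈ 2.436; C ≈ 1.732; D ≈ 1.333.
Targets: root-5 ≈ 2.236; silver ratio ≈ 2.414; root-3 ≈ 1.732; 4:3 ≈ 1.333.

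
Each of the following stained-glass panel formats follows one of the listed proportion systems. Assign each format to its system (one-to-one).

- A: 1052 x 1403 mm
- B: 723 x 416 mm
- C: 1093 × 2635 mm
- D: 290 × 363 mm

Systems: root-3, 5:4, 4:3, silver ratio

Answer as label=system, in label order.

A = 1403/1052 ≈ 1.334 → 4:3 (1.333)
B = 723/416 ≈ 1.738 → root-3 (1.732)
C = 2635/1093 ≈ 2.411 → silver ratio (2.414)
D = 363/290 ≈ 1.252 → 5:4 (1.250)

A=4:3, B=root-3, C=silver ratio, D=5:4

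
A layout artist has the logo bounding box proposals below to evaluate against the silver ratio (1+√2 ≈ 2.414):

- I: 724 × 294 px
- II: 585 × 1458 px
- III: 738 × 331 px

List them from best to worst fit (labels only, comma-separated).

I, II, III

I: 724/294 ≈ 2.463 → |2.463 − 2.414| = 0.049
II: 1458/585 ≈ 2.492 → |2.492 − 2.414| = 0.078
III: 738/331 ≈ 2.230 → |2.230 − 2.414| = 0.184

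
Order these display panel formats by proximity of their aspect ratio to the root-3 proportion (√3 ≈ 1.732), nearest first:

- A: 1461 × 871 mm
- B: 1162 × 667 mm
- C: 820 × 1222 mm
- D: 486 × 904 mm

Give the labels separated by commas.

B, A, D, C

Ratios: A = 1461 / 871 ≈ 1.677; B = 1162 / 667 ≈ 1.742; C = 1222 / 820 ≈ 1.490; D = 904 / 486 ≈ 1.860.
|Δ from 1.732|: A 0.055; B 0.010; C 0.242; D 0.128.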